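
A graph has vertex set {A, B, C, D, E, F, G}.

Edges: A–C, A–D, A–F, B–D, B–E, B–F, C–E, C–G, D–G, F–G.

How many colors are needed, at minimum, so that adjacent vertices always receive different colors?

3

The cycle C-A-D-B-E-C has odd length 5, so it cannot be 2-colored; at least 3 colors are needed.
3 colors suffice: A=blue, B=blue, C=red, D=red, E=green, F=red, G=blue. Every edge joins two different colors.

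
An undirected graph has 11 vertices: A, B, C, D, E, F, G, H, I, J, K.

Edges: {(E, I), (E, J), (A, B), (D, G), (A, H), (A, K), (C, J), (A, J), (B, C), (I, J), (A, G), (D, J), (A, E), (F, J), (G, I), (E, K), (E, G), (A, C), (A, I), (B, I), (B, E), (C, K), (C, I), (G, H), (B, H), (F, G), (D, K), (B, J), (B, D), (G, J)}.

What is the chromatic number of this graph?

A, E, G, I, J are mutually adjacent (a clique of size 5), so at least 5 colors are needed.
One proper 5-coloring: A=2, B=3, C=4, D=2, E=4, F=2, G=3, H=1, I=5, J=1, K=1. Each edge has distinct colors on its endpoints.

5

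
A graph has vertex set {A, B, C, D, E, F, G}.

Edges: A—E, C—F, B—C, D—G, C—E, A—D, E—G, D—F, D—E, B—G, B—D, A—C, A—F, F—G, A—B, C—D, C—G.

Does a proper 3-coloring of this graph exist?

C, D, F, G form a clique, so at least 4 colors are needed.
So 3 colors are not enough.

No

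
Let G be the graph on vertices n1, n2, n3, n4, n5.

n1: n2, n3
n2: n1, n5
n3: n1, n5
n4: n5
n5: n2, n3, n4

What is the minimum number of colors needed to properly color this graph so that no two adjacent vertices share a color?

n1 and n2 are adjacent, so at least 2 colors are needed.
2 colors suffice: color R → {n1, n5}; color B → {n2, n3, n4}. No two adjacent vertices share a color.

2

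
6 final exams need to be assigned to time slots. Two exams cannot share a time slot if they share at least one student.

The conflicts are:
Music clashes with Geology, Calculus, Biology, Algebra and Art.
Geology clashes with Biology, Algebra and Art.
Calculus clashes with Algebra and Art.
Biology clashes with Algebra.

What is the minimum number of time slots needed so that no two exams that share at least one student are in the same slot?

4

Music, Geology, Biology, Algebra are mutually in conflict, so at least 4 time slots are needed.
4 time slots suffice: time slot 1 → {Music}; time slot 2 → {Algebra, Art}; time slot 3 → {Geology, Calculus}; time slot 4 → {Biology}. Each listed conflict is separated.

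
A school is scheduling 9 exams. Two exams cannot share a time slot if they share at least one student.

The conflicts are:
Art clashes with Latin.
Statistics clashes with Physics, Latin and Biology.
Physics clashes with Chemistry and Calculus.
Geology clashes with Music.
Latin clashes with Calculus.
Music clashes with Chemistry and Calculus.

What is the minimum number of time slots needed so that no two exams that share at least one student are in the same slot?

2

Statistics and Physics conflict, so at least 2 time slots are needed.
2 time slots suffice: Art=2, Statistics=2, Physics=1, Geology=2, Latin=1, Music=1, Chemistry=2, Calculus=2, Biology=1. Every pair that conflicts lands in different time slots.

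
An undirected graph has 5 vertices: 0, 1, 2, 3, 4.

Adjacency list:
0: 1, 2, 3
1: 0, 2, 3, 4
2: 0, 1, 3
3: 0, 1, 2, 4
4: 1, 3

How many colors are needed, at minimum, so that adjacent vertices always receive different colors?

4

0, 1, 2, 3 are mutually adjacent (a clique of size 4), so at least 4 colors are needed.
4 colors suffice: color red → {3}; color blue → {1}; color green → {0, 4}; color yellow → {2}. Every edge joins two different colors.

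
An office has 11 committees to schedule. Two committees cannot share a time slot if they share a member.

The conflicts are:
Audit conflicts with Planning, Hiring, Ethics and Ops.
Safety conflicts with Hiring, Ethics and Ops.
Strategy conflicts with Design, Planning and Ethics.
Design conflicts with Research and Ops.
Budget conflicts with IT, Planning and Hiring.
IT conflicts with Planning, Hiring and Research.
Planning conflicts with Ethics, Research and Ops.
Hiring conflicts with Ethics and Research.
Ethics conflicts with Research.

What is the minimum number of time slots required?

3

Audit, Planning, Ethics pairwise conflict, so at least 3 time slots are needed.
Using 3 time slots: Audit=3, Safety=3, Strategy=3, Design=1, Budget=3, IT=2, Planning=1, Hiring=1, Ethics=2, Research=3, Ops=2. Every pair that conflicts lands in different time slots.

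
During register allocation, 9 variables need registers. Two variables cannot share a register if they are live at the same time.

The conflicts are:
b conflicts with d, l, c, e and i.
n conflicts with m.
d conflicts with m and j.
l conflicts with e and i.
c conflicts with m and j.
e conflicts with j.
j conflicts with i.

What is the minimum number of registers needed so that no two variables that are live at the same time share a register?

b, l, e are mutually in conflict, so at least 3 registers are needed.
3 registers suffice: b=1, n=2, d=2, l=3, c=2, m=1, e=2, j=1, i=2. Each listed conflict is separated.

3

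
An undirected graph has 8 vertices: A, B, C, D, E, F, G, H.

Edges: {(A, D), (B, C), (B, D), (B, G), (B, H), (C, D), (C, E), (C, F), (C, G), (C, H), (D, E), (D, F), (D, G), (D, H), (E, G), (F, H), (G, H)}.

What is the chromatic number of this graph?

5

B, C, D, G, H form a clique, so at least 5 colors are needed.
One proper 5-coloring: A=2, B=5, C=2, D=1, E=3, F=4, G=4, H=3. No two adjacent vertices share a color.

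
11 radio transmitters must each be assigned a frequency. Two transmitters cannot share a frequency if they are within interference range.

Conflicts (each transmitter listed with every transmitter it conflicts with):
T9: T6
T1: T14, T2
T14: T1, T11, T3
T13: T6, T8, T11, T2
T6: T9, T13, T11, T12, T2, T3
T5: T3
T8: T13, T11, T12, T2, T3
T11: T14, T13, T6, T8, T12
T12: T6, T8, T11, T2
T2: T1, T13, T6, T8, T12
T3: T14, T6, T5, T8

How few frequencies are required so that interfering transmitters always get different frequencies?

3

T13, T8, T11 are mutually in conflict, so at least 3 frequencies are needed.
3 frequencies suffice: T9=2, T1=3, T14=1, T13=3, T6=1, T5=1, T8=1, T11=2, T12=3, T2=2, T3=2. No two conflicting transmitters share a frequency.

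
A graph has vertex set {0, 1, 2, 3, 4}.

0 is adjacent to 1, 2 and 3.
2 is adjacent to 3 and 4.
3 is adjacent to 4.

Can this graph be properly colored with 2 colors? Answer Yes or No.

2, 3, 4 form a triangle, so at least 3 colors are needed.
So 2 colors are not enough.

No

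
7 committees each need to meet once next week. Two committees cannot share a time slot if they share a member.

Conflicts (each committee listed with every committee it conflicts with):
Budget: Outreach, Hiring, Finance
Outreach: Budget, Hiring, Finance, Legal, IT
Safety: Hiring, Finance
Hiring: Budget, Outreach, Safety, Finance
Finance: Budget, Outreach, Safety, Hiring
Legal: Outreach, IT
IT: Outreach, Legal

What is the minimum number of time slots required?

4

Budget, Outreach, Hiring, Finance all conflict with each other, so at least 4 time slots are needed.
4 time slots suffice: time slot 1 → {Outreach, Safety}; time slot 2 → {Hiring, IT}; time slot 3 → {Finance, Legal}; time slot 4 → {Budget}. Each listed conflict is separated.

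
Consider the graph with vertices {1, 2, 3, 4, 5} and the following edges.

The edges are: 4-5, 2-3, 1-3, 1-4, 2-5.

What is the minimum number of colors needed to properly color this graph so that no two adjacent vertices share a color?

3

The cycle 4-1-3-2-5-4 has odd length 5, so it cannot be 2-colored; at least 3 colors are needed.
3 colors suffice: color a → {3, 5}; color b → {2, 4}; color c → {1}. Every edge joins two different colors.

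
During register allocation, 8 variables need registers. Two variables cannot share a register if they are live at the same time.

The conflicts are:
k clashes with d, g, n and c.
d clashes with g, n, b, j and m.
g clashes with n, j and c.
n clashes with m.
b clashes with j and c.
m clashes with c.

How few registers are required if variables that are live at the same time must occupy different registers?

k, d, g, n all conflict with each other, so at least 4 registers are needed.
Using 4 registers: k=3, d=1, g=2, n=4, b=2, j=3, m=2, c=1. Every pair that conflicts lands in different registers.

4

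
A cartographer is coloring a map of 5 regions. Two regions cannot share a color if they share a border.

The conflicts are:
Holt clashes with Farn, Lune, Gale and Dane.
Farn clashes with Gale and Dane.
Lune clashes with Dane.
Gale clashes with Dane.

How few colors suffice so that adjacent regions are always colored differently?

Holt, Farn, Gale, Dane pairwise conflict, so at least 4 colors are needed.
A valid assignment using 4 colors: Holt=2, Farn=3, Lune=3, Gale=4, Dane=1. Each listed conflict is separated.

4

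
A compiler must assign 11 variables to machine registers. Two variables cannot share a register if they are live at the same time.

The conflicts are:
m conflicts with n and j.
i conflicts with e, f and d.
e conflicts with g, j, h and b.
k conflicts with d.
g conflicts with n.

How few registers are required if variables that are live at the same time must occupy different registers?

The cycle n-g-e-j-m-n has odd length 5, so it cannot be 2-colored; at least 3 registers are needed.
3 registers suffice: register 1 → {m, e, f, d}; register 2 → {i, k, g, j, h, b}; register 3 → {n}. Each listed conflict is separated.

3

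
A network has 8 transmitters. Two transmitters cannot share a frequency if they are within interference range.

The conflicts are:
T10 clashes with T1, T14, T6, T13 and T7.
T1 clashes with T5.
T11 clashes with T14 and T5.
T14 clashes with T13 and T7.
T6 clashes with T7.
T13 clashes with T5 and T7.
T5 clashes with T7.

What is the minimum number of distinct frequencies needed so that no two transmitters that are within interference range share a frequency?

4

T10, T14, T13, T7 all conflict with each other, so at least 4 frequencies are needed.
4 frequencies suffice: frequency 1 → {T1, T11, T7}; frequency 2 → {T10, T5}; frequency 3 → {T14, T6}; frequency 4 → {T13}. Each listed conflict is separated.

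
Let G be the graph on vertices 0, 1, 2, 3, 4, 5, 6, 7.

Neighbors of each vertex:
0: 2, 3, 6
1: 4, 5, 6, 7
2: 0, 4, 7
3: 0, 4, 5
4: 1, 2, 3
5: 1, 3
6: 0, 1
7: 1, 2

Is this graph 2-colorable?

No

The cycle 6-1-5-3-0-6 has odd length 5, so it cannot be 2-colored; at least 3 colors are needed.
So 2 colors are not enough.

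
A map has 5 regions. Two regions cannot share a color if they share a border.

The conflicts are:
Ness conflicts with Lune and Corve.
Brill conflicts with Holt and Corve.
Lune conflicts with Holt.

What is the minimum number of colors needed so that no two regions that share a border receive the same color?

The cycle Ness-Lune-Holt-Brill-Corve-Ness has odd length 5, so it cannot be 2-colored; at least 3 colors are needed.
A valid assignment using 3 colors: Ness=1, Brill=3, Lune=2, Holt=1, Corve=2. No two conflicting regions share a color.

3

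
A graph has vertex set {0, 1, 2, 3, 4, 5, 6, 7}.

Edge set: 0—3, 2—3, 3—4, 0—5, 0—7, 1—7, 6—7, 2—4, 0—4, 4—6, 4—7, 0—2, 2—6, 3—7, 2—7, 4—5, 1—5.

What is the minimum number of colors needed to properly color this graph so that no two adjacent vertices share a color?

5

0, 2, 3, 4, 7 are pairwise adjacent (a clique of size 5), so at least 5 colors are needed.
A valid assignment using 5 colors: 0=d, 1=a, 2=c, 3=e, 4=a, 5=b, 6=d, 7=b. No two adjacent vertices share a color.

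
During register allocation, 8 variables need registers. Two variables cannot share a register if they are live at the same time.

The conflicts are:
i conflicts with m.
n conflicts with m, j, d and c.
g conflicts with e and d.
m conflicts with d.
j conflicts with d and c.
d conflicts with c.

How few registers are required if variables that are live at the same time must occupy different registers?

4

n, j, d, c pairwise conflict, so at least 4 registers are needed.
Using 4 registers: i=1, n=2, g=2, e=1, m=3, j=3, d=1, c=4. Every pair that conflicts lands in different registers.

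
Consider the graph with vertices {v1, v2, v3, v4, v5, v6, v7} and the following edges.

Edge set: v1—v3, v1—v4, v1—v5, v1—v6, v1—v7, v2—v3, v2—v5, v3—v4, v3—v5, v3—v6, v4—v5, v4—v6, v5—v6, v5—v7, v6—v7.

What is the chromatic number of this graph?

v1, v3, v4, v5, v6 are mutually adjacent (a clique of size 5), so at least 5 colors are needed.
A valid assignment using 5 colors: v1=3, v2=3, v3=2, v4=5, v5=1, v6=4, v7=2. Every edge joins two different colors.

5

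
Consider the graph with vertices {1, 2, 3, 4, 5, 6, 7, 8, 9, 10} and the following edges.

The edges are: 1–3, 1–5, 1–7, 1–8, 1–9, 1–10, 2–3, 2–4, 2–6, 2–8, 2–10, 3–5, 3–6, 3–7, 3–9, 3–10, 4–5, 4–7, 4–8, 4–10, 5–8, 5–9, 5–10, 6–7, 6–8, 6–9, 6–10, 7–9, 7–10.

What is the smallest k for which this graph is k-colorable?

2, 3, 6, 10 are pairwise adjacent (a clique of size 4), so at least 4 colors are needed.
4 colors suffice: color red → {8, 9, 10}; color blue → {3, 4}; color green → {1, 6}; color yellow → {2, 5, 7}. No two adjacent vertices share a color.

4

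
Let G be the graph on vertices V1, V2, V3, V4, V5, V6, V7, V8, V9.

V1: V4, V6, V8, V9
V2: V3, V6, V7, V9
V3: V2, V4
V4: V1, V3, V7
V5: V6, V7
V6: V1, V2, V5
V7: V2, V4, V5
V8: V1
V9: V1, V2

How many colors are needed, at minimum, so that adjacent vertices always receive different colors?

The cycle V7-V5-V6-V1-V4-V7 has odd length 5, so it cannot be 2-colored; at least 3 colors are needed.
A valid assignment using 3 colors: V1=red, V2=red, V3=blue, V4=green, V5=red, V6=blue, V7=blue, V8=blue, V9=blue. No two adjacent vertices share a color.

3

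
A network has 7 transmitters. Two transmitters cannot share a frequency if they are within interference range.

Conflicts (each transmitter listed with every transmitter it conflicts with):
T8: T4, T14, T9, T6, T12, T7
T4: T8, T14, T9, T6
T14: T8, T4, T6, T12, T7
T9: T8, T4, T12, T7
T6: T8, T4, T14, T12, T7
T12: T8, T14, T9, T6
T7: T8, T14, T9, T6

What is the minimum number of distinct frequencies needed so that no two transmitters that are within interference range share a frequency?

T8, T4, T14, T6 all conflict with each other, so at least 4 frequencies are needed.
4 frequencies suffice: frequency 1 → {T8}; frequency 2 → {T9, T6}; frequency 3 → {T14}; frequency 4 → {T4, T12, T7}. Every pair that conflicts lands in different frequencies.

4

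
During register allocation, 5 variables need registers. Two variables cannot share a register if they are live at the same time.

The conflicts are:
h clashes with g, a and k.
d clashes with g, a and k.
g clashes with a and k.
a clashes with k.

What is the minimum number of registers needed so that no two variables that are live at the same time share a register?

h, g, a, k all conflict with each other, so at least 4 registers are needed.
4 registers suffice: register 1 → {g}; register 2 → {k}; register 3 → {a}; register 4 → {h, d}. Every pair that conflicts lands in different registers.

4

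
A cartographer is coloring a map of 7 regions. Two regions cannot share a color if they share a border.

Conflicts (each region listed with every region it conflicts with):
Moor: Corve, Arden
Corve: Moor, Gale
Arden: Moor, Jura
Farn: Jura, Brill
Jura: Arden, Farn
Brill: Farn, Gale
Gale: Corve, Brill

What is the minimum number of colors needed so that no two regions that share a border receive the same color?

3

The cycle Moor-Corve-Gale-Brill-Farn-Jura-Arden-Moor has odd length 7, so it cannot be 2-colored; at least 3 colors are needed.
A valid assignment using 3 colors: Moor=2, Corve=1, Arden=1, Farn=3, Jura=2, Brill=1, Gale=2. Every pair that conflicts lands in different colors.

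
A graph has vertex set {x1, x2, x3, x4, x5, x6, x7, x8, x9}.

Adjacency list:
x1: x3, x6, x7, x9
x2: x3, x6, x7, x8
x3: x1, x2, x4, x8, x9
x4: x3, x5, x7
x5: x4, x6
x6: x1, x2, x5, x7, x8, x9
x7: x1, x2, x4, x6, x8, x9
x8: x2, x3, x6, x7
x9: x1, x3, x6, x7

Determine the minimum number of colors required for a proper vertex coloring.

x1, x6, x7, x9 form a clique, so at least 4 colors are needed.
4 colors suffice: color 1 → {x3, x6}; color 2 → {x5, x7}; color 3 → {x1, x2, x4}; color 4 → {x8, x9}. Every edge joins two different colors.

4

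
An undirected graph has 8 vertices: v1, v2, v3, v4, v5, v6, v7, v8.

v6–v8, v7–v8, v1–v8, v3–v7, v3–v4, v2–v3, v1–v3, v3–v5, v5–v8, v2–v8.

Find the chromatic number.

2

v2 and v8 are adjacent, so at least 2 colors are needed.
One proper 2-coloring: v1=blue, v2=blue, v3=red, v4=blue, v5=blue, v6=blue, v7=blue, v8=red. Every edge joins two different colors.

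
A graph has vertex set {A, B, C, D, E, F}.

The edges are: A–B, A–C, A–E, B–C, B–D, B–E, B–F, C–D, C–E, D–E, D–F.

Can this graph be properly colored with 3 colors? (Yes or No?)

B, C, D, E are mutually adjacent (a clique of size 4), so at least 4 colors are needed.
So 3 colors are not enough.

No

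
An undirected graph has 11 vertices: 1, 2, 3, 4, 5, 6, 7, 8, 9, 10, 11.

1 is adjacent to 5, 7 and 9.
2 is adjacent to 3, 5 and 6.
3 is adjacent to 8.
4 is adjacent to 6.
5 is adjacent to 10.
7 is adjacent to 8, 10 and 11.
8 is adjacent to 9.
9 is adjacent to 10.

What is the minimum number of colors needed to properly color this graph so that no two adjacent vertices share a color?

2

3 and 8 are adjacent, so at least 2 colors are needed.
2 colors suffice: color a → {3, 5, 6, 7, 9}; color b → {1, 2, 4, 8, 10, 11}. Every edge joins two different colors.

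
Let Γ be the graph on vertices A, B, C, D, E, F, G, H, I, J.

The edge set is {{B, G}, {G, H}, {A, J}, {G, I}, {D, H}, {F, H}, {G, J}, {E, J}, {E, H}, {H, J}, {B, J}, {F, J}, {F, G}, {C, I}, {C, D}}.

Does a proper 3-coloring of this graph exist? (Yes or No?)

F, G, H, J form a clique, so at least 4 colors are needed.
So 3 colors are not enough.

No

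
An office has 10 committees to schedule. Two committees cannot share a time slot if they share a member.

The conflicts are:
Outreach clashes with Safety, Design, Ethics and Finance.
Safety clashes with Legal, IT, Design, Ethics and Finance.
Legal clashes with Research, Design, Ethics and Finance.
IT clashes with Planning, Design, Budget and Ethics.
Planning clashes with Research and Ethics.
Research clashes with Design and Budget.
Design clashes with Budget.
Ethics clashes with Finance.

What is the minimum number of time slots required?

4

Safety, Legal, Ethics, Finance are mutually in conflict, so at least 4 time slots are needed.
4 time slots suffice: time slot 1 → {Design, Ethics}; time slot 2 → {Safety, Research}; time slot 3 → {Outreach, Legal, IT}; time slot 4 → {Planning, Budget, Finance}. Each listed conflict is separated.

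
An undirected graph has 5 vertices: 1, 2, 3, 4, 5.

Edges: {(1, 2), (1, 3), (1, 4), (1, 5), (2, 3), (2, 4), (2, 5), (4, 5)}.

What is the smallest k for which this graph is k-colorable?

1, 2, 4, 5 are pairwise adjacent (a clique of size 4), so at least 4 colors are needed.
4 colors suffice: color a → {1}; color b → {2}; color c → {3, 4}; color d → {5}. No two adjacent vertices share a color.

4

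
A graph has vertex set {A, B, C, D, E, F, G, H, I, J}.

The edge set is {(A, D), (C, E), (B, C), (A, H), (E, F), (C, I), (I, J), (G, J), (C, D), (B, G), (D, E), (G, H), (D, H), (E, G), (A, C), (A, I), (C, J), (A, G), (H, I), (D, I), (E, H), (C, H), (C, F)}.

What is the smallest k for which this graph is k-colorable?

5

A, C, D, H, I form a clique, so at least 5 colors are needed.
5 colors suffice: A=green, B=blue, C=red, D=purple, E=green, F=blue, G=red, H=blue, I=yellow, J=blue. Every edge joins two different colors.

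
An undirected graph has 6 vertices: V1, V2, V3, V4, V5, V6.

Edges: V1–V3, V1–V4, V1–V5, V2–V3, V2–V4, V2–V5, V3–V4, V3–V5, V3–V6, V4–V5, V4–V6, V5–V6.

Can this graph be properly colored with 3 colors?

V1, V3, V4, V5 form a clique, so at least 4 colors are needed.
So 3 colors are not enough.

No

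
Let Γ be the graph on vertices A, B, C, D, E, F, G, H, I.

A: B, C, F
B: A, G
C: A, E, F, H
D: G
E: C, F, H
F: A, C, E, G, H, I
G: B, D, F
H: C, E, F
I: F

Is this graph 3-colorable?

No

C, E, F, H are pairwise adjacent (a clique of size 4), so at least 4 colors are needed.
So 3 colors are not enough.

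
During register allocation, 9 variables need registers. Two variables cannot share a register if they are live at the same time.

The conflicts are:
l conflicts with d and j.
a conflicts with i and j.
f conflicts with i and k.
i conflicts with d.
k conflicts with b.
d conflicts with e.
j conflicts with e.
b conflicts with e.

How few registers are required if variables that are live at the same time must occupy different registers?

The cycle a-j-e-d-i-a has odd length 5, so it cannot be 2-colored; at least 3 registers are needed.
A valid assignment using 3 registers: l=1, a=3, f=2, i=1, k=1, d=2, j=2, b=2, e=1. Every pair that conflicts lands in different registers.

3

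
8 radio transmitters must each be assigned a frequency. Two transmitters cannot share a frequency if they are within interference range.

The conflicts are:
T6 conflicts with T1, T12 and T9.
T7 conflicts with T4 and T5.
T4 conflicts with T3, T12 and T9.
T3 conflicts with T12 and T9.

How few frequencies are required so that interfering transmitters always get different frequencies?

3

T4, T3, T9 pairwise conflict, so at least 3 frequencies are needed.
3 frequencies suffice: frequency 1 → {T6, T4, T5}; frequency 2 → {T7, T1, T12, T9}; frequency 3 → {T3}. Every pair that conflicts lands in different frequencies.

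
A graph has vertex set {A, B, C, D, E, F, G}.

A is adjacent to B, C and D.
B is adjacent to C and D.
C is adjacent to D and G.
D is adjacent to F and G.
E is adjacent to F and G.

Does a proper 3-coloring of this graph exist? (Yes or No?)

A, B, C, D form a clique, so at least 4 colors are needed.
So 3 colors are not enough.

No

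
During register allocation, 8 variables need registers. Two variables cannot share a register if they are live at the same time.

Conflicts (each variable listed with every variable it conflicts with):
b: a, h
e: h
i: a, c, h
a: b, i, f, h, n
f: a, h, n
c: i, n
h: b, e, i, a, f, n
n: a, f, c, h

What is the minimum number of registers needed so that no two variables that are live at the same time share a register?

4

a, f, h, n pairwise conflict, so at least 4 registers are needed.
A valid assignment using 4 registers: b=3, e=2, i=3, a=2, f=4, c=1, h=1, n=3. No two conflicting variables share a register.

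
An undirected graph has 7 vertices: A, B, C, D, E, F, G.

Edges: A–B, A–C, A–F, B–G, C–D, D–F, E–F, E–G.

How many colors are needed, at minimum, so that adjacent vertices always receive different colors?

3

The cycle A-B-G-E-F-A has odd length 5, so it cannot be 2-colored; at least 3 colors are needed.
3 colors suffice: color 1 → {C, F, G}; color 2 → {A, D, E}; color 3 → {B}. Each edge has distinct colors on its endpoints.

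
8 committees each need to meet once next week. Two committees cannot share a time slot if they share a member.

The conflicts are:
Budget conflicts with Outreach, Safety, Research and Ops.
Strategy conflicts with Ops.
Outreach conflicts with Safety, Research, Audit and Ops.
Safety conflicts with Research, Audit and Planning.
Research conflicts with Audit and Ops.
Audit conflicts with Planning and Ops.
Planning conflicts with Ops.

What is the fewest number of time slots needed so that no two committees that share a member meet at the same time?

Budget, Outreach, Research, Ops all conflict with each other, so at least 4 time slots are needed.
4 time slots suffice: time slot 1 → {Safety, Ops}; time slot 2 → {Strategy, Outreach, Planning}; time slot 3 → {Research}; time slot 4 → {Budget, Audit}. No two conflicting committees share a time slot.

4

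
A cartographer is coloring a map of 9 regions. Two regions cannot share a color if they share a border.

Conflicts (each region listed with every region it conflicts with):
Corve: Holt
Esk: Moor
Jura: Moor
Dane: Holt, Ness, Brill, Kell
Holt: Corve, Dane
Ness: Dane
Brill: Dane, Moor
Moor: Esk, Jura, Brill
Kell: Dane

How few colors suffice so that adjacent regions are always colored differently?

Jura and Moor conflict, so at least 2 colors are needed.
A valid assignment using 2 colors: Corve=1, Esk=2, Jura=2, Dane=1, Holt=2, Ness=2, Brill=2, Moor=1, Kell=2. Every pair that conflicts lands in different colors.

2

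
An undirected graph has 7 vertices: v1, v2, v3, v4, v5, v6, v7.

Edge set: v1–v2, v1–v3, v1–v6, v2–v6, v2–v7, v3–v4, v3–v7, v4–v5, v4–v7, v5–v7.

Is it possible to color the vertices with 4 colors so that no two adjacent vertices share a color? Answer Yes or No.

Yes

The chromatic number is 3. v1, v2, v6 form a triangle, so at least 3 colors are needed.
3 colors suffice: v1=1, v2=2, v3=2, v4=3, v5=2, v6=3, v7=1.
Since 4 ≥ 3, a proper 4-coloring certainly exists.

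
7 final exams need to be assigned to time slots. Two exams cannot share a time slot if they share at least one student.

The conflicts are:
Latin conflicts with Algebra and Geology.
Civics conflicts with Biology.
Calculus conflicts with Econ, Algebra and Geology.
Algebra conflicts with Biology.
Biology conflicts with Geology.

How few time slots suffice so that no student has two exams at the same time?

2

Calculus and Algebra conflict, so at least 2 time slots are needed.
2 time slots suffice: time slot 1 → {Latin, Calculus, Biology}; time slot 2 → {Civics, Econ, Algebra, Geology}. No two conflicting exams share a time slot.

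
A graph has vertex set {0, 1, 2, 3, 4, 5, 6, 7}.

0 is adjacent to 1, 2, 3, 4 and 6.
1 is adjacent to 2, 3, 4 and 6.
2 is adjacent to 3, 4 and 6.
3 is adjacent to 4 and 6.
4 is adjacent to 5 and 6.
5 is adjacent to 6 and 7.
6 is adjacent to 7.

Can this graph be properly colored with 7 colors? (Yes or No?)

Yes

The chromatic number is 6. 0, 1, 2, 3, 4, 6 form a clique, so at least 6 colors are needed.
6 colors suffice: color a → {6}; color b → {4, 7}; color c → {2, 5}; color d → {1}; color e → {3}; color f → {0}.
Since 7 ≥ 6, a proper 7-coloring certainly exists.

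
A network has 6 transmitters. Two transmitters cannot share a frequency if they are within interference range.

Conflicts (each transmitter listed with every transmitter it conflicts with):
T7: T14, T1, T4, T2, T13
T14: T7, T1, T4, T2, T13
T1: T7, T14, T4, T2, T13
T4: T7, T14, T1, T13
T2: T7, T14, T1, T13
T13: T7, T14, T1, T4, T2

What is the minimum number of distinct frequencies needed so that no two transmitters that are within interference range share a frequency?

T7, T14, T1, T4, T13 pairwise conflict, so at least 5 frequencies are needed.
5 frequencies suffice: frequency 1 → {T14}; frequency 2 → {T1}; frequency 3 → {T13}; frequency 4 → {T7}; frequency 5 → {T4, T2}. Every pair that conflicts lands in different frequencies.

5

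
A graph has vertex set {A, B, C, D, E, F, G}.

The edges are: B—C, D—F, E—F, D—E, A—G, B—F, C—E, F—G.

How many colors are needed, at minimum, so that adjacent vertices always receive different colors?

D, E, F are pairwise adjacent, so at least 3 colors are needed.
3 colors suffice: color 1 → {A, C, F}; color 2 → {B, E, G}; color 3 → {D}. No two adjacent vertices share a color.

3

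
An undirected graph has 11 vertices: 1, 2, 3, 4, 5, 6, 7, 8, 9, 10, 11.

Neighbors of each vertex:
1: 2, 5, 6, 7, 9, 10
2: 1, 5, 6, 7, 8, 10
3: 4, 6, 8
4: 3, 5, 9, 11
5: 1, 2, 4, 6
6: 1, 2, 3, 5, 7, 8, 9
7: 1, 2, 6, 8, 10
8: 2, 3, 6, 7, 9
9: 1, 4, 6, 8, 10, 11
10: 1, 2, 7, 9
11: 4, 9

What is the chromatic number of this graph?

1, 2, 5, 6 are mutually adjacent (a clique of size 4), so at least 4 colors are needed.
A valid assignment using 4 colors: 1=blue, 2=green, 3=green, 4=red, 5=yellow, 6=red, 7=yellow, 8=blue, 9=green, 10=red, 11=blue. Every edge joins two different colors.

4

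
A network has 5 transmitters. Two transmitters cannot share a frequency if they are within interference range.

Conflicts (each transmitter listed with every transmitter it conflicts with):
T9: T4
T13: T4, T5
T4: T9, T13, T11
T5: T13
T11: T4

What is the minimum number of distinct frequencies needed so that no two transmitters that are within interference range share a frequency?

T9 and T4 conflict, so at least 2 frequencies are needed.
2 frequencies suffice: T9=2, T13=2, T4=1, T5=1, T11=2. No two conflicting transmitters share a frequency.

2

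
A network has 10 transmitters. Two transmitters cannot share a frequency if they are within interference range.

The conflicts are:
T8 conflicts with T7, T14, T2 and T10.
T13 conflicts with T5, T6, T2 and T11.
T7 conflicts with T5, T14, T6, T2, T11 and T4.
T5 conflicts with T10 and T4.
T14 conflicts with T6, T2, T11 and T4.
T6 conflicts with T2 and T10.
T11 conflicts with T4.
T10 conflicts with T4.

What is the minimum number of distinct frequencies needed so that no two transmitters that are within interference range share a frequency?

4

T7, T14, T11, T4 are mutually in conflict, so at least 4 frequencies are needed.
4 frequencies suffice: T8=4, T13=1, T7=1, T5=2, T14=2, T6=4, T2=3, T11=4, T10=1, T4=3. No two conflicting transmitters share a frequency.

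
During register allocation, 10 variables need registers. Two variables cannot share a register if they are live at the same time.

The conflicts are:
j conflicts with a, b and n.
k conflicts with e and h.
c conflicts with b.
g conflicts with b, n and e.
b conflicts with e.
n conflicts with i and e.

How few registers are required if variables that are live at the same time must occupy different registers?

3

g, b, e all conflict with each other, so at least 3 registers are needed.
3 registers suffice: j=1, k=2, a=2, c=1, g=3, b=2, n=2, i=1, e=1, h=1. No two conflicting variables share a register.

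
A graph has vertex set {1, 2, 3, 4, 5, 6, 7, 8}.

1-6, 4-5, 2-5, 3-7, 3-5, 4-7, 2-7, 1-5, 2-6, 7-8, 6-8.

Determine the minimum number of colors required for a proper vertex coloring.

2

4 and 5 are adjacent, so at least 2 colors are needed.
2 colors suffice: 1=blue, 2=blue, 3=blue, 4=blue, 5=red, 6=red, 7=red, 8=blue. Each edge has distinct colors on its endpoints.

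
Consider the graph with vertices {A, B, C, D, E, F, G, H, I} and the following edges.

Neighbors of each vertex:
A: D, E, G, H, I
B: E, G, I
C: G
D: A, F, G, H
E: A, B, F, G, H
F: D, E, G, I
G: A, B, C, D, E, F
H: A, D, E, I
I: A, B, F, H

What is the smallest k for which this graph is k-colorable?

3

A, H, I are pairwise adjacent, so at least 3 colors are needed.
3 colors suffice: A=2, B=2, C=2, D=3, E=3, F=2, G=1, H=1, I=3. Every edge joins two different colors.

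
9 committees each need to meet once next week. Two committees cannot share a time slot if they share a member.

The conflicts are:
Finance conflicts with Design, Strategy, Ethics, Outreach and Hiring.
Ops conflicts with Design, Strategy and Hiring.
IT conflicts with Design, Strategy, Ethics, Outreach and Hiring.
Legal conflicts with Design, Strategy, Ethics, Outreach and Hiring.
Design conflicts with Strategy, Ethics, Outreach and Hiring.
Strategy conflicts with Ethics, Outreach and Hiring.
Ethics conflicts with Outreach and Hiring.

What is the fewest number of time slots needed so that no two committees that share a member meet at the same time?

5

IT, Design, Strategy, Ethics, Hiring all conflict with each other, so at least 5 time slots are needed.
5 time slots suffice: time slot 1 → {Strategy}; time slot 2 → {Design}; time slot 3 → {Outreach, Hiring}; time slot 4 → {Ops, Ethics}; time slot 5 → {Finance, IT, Legal}. Each listed conflict is separated.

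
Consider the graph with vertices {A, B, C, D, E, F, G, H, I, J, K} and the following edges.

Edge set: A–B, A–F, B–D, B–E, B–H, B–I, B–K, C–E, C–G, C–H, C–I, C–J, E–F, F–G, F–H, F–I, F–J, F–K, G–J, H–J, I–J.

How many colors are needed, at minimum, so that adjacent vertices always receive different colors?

3

C, H, J form a triangle, so at least 3 colors are needed.
3 colors suffice: color red → {B, C, F}; color blue → {A, D, E, J, K}; color green → {G, H, I}. Each edge has distinct colors on its endpoints.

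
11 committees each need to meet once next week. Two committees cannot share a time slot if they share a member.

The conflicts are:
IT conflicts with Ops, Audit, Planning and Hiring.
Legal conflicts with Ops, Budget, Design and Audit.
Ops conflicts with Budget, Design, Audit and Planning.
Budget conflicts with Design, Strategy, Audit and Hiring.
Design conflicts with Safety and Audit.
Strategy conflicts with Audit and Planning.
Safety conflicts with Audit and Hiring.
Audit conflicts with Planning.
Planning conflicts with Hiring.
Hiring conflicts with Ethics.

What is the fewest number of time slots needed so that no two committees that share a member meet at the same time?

Legal, Ops, Budget, Design, Audit pairwise conflict, so at least 5 time slots are needed.
5 time slots suffice: time slot 1 → {Audit, Hiring}; time slot 2 → {Ops, Strategy, Safety, Ethics}; time slot 3 → {Budget, Planning}; time slot 4 → {IT, Design}; time slot 5 → {Legal}. Every pair that conflicts lands in different time slots.

5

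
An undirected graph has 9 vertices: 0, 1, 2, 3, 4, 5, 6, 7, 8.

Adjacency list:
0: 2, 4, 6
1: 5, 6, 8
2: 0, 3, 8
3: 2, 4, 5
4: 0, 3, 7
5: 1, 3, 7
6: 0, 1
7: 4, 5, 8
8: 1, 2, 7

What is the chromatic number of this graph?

3

The cycle 7-4-3-2-8-7 has odd length 5, so it cannot be 2-colored; at least 3 colors are needed.
3 colors suffice: 0=red, 1=green, 2=blue, 3=red, 4=blue, 5=blue, 6=blue, 7=green, 8=red. Each edge has distinct colors on its endpoints.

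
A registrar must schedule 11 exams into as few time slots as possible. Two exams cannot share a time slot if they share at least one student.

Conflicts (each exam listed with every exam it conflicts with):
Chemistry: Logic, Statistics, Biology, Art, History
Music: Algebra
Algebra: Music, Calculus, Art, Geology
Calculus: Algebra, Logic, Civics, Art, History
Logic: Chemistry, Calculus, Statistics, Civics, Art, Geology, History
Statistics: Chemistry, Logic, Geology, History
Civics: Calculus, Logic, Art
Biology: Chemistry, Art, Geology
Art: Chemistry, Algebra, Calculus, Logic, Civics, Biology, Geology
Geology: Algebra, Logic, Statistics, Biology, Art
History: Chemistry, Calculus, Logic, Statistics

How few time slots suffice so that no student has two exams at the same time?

4

Chemistry, Logic, Statistics, History are mutually in conflict, so at least 4 time slots are needed.
4 time slots suffice: time slot 1 → {Algebra, Logic, Biology}; time slot 2 → {Music, Art, History}; time slot 3 → {Chemistry, Calculus, Geology}; time slot 4 → {Statistics, Civics}. Each listed conflict is separated.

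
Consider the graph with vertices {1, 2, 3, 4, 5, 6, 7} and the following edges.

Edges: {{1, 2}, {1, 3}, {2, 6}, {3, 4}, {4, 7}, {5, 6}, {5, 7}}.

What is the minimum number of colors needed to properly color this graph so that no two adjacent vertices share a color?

The cycle 3-4-7-5-6-2-1-3 has odd length 7, so it cannot be 2-colored; at least 3 colors are needed.
One proper 3-coloring: 1=red, 2=green, 3=blue, 4=red, 5=red, 6=blue, 7=blue. No two adjacent vertices share a color.

3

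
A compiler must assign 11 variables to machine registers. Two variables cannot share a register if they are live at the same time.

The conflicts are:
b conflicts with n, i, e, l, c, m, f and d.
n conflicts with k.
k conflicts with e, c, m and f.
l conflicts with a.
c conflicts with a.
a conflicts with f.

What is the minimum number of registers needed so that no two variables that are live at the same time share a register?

a and f conflict, so at least 2 registers are needed.
2 registers suffice: register 1 → {b, k, a}; register 2 → {n, i, e, l, c, m, f, d}. No two conflicting variables share a register.

2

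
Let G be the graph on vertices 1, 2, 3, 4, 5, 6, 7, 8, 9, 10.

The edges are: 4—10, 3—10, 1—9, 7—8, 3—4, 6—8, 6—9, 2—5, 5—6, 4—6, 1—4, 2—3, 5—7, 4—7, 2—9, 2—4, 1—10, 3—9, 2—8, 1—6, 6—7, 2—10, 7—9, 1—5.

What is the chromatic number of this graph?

4

2, 3, 4, 10 are mutually adjacent (a clique of size 4), so at least 4 colors are needed.
4 colors suffice: color a → {2, 6}; color b → {4, 5, 8, 9}; color c → {1, 3, 7}; color d → {10}. No two adjacent vertices share a color.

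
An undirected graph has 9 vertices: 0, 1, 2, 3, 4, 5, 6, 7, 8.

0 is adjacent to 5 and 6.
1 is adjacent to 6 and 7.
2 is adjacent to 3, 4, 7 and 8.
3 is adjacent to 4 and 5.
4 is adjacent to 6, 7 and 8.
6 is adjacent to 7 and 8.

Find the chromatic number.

3

1, 6, 7 are pairwise adjacent, so at least 3 colors are needed.
3 colors suffice: color a → {1, 4, 5}; color b → {2, 6}; color c → {0, 3, 7, 8}. Every edge joins two different colors.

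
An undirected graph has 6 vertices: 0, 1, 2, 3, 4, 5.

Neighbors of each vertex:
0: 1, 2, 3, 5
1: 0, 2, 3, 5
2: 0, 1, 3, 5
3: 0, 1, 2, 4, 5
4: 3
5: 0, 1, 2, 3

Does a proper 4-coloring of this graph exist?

0, 1, 2, 3, 5 are mutually adjacent (a clique of size 5), so at least 5 colors are needed.
So 4 colors are not enough.

No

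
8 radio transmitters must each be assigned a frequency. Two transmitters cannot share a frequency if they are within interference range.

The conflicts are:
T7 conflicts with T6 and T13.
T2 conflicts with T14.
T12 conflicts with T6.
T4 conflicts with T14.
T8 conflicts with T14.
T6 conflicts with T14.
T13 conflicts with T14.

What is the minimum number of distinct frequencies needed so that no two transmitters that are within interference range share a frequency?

T7 and T6 conflict, so at least 2 frequencies are needed.
2 frequencies suffice: frequency 1 → {T7, T12, T14}; frequency 2 → {T2, T4, T8, T6, T13}. No two conflicting transmitters share a frequency.

2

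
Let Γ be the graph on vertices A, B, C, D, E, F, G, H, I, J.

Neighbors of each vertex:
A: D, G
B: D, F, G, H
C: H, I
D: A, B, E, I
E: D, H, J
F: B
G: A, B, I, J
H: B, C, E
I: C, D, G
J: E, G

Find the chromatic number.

The cycle C-H-E-D-I-C has odd length 5, so it cannot be 2-colored; at least 3 colors are needed.
A valid assignment using 3 colors: A=red, B=red, C=green, D=blue, E=red, F=blue, G=blue, H=blue, I=red, J=green. Each edge has distinct colors on its endpoints.

3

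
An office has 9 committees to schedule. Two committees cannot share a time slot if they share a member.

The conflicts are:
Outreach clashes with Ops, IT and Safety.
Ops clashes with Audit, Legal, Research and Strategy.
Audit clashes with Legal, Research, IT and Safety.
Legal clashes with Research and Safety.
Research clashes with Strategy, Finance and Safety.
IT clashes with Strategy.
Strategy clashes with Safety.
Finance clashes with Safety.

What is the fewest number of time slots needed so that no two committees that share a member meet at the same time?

Ops, Audit, Legal, Research pairwise conflict, so at least 4 time slots are needed.
4 time slots suffice: time slot 1 → {Ops, IT, Safety}; time slot 2 → {Outreach, Research}; time slot 3 → {Audit, Strategy, Finance}; time slot 4 → {Legal}. Every pair that conflicts lands in different time slots.

4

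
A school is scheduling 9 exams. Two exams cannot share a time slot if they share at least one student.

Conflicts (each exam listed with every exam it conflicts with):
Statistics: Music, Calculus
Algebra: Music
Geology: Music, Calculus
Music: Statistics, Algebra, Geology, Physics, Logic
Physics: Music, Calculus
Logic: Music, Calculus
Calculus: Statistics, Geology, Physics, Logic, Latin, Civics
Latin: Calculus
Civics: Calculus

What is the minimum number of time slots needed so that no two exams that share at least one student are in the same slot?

2

Algebra and Music conflict, so at least 2 time slots are needed.
2 time slots suffice: time slot 1 → {Music, Calculus}; time slot 2 → {Statistics, Algebra, Geology, Physics, Logic, Latin, Civics}. Every pair that conflicts lands in different time slots.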